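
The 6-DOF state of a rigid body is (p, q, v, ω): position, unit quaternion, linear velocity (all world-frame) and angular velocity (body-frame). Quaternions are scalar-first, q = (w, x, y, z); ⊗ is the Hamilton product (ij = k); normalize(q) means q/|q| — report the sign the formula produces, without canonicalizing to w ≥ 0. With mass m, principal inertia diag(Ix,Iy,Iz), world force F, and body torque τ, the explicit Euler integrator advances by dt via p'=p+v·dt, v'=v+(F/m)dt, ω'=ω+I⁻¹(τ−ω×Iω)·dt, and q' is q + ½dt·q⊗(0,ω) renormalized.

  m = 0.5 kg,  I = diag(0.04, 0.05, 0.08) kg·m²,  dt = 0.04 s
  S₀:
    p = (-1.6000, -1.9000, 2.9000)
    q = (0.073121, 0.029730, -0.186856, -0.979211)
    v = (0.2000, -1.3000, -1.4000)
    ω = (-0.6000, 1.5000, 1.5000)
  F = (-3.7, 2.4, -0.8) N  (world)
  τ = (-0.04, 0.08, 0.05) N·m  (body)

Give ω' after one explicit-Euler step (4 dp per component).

ω' = (-0.7075, 1.5352, 1.5295)

gyro term ω×Iω = (0.0675, 0.0360, -0.0090)
(τ − ω×Iω)/I = (-2.6875, 0.8800, 0.7375)
ω' = ω + α·dt = (-0.7075, 1.5352, 1.5295)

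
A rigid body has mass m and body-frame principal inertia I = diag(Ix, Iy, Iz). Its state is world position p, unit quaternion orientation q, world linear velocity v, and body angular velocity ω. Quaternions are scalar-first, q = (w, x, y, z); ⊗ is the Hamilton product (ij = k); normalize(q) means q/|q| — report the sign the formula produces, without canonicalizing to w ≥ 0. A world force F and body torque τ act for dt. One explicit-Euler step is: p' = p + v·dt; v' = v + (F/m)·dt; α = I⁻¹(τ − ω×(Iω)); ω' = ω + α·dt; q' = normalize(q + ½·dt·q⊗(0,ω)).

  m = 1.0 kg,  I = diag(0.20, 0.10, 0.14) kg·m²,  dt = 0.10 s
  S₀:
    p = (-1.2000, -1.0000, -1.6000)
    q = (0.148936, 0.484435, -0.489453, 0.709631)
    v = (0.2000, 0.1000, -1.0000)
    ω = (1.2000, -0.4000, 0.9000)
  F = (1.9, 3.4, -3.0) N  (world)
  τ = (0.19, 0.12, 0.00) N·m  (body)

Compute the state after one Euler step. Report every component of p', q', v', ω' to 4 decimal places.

p' = (-1.1800, -0.9900, -1.7000)
q' = (0.0779, 0.4841, -0.4702, 0.7338)
v' = (0.3900, 0.4400, -1.3000)
ω' = (1.3022, -0.3448, 0.8657)

(τ − ω×Iω)/I = (1.0220, 0.5520, -0.3429)
new body rate ω' = (1.3022, -0.3448, 0.8657)
Hamilton product q⊗(0,ω) = (-1.4157711, 0.0220679, 0.3559913, 0.5276120)
q' = normalize(q + ½dt·q⊗(0,ω)) = (0.0779, 0.4841, -0.4702, 0.7338)
linear accel F/m = (1.9000, 3.4000, -3.0000)
p + v·dt = (-1.1800, -0.9900, -1.7000)
v' = v + a·dt = (0.3900, 0.4400, -1.3000)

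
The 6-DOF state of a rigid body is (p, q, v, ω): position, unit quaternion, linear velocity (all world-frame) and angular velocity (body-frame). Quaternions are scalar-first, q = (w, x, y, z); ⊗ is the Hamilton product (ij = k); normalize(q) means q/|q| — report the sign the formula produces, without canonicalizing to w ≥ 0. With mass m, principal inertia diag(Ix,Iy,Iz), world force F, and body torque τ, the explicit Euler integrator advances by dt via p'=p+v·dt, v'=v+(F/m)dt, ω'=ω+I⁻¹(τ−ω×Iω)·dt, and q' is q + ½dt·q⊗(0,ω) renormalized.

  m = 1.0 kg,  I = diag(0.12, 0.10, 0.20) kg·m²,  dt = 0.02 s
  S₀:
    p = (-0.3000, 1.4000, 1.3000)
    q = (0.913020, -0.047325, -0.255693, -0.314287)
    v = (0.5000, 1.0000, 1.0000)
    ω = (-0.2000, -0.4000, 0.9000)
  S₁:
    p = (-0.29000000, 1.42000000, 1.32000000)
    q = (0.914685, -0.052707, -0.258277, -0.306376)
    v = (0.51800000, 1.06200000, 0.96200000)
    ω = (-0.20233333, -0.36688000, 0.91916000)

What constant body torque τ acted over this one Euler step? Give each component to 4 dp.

τ = (-0.0500, 0.1800, 0.1900)

Δω = ω₁−ω₀ = (-0.00233333, 0.03312000, 0.01916000)
τ = I·(Δω/dt) + ω₀×(Iω₀) = (-0.0500, 0.1800, 0.1900)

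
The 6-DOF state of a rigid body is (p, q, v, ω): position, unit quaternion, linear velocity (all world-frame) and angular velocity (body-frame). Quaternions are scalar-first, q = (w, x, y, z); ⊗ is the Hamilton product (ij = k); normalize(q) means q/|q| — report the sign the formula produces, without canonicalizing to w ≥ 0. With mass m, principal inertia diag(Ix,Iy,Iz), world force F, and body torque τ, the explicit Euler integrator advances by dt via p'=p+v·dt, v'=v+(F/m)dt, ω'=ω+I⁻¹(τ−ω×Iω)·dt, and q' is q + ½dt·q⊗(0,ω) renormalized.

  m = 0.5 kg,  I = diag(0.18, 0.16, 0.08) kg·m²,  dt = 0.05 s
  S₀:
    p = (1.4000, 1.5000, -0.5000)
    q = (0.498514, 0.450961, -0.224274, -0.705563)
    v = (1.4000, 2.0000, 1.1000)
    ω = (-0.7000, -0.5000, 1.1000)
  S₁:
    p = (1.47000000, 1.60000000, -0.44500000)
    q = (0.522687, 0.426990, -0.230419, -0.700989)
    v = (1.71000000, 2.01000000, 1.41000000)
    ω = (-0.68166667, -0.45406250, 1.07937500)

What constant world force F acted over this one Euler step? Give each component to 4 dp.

v₁ − v₀ = (0.31000000, 0.01000000, 0.31000000)
F = m·Δv/dt = (3.1000, 0.1000, 3.1000)

F = (3.1000, 0.1000, 3.1000)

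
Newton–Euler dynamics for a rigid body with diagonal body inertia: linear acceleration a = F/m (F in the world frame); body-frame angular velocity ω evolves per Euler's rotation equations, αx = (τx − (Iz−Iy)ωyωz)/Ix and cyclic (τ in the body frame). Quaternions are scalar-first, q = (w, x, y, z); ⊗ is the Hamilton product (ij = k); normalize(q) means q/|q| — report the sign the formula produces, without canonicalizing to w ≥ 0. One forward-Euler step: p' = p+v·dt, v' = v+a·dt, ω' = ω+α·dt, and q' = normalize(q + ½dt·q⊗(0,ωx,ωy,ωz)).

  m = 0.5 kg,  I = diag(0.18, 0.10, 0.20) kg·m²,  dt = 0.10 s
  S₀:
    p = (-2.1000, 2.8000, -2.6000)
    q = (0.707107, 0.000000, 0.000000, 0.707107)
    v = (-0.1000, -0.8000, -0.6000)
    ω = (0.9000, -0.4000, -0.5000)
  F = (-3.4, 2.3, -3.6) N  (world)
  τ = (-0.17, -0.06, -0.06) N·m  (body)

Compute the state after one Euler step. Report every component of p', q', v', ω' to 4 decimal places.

p' = (-2.1100, 2.7200, -2.6600)
q' = (0.7237, 0.0459, 0.0177, 0.6884)
v' = (-0.7800, -0.3400, -1.3200)
ω' = (0.7944, -0.4690, -0.5444)

a = F/m = (-6.8000, 4.6000, -7.2000)
p + v·dt = (-2.1100, 2.7200, -2.6600)
v' = v + a·dt = (-0.7800, -0.3400, -1.3200)
α = I⁻¹(τ − ω×Iω) = (-1.0556, -0.6900, -0.4440)
ω' = ω + α·dt = (0.7944, -0.4690, -0.5444)
q⊗(0,ω) = (0.3535535, 0.9192391, 0.3535535, -0.3535535)
updated quaternion q' = (0.7237, 0.0459, 0.0177, 0.6884)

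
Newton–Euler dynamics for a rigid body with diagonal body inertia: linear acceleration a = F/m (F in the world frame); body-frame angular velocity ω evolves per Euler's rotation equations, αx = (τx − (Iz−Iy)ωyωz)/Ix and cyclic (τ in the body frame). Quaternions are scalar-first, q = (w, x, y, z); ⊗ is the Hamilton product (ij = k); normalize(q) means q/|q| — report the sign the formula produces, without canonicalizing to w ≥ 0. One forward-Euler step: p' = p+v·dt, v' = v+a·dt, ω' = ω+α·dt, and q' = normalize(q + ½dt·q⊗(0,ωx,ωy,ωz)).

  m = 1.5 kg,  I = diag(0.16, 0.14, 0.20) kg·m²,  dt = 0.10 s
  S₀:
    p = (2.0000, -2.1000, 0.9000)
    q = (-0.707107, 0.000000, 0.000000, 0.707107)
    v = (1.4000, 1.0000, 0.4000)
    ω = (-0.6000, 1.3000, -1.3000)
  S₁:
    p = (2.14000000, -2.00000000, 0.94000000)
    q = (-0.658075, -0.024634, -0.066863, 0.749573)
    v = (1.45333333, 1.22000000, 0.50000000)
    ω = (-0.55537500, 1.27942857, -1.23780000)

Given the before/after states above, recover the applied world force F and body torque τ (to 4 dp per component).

Δv = v₁−v₀ = (0.05333333, 0.22000000, 0.10000000)
applied force F = (0.8000, 3.3000, 1.5000)
ω₁ − ω₀ = (0.04462500, -0.02057143, 0.06220000)
applied torque τ = (-0.0300, -0.0600, 0.1400)

F = (0.8000, 3.3000, 1.5000)
τ = (-0.0300, -0.0600, 0.1400)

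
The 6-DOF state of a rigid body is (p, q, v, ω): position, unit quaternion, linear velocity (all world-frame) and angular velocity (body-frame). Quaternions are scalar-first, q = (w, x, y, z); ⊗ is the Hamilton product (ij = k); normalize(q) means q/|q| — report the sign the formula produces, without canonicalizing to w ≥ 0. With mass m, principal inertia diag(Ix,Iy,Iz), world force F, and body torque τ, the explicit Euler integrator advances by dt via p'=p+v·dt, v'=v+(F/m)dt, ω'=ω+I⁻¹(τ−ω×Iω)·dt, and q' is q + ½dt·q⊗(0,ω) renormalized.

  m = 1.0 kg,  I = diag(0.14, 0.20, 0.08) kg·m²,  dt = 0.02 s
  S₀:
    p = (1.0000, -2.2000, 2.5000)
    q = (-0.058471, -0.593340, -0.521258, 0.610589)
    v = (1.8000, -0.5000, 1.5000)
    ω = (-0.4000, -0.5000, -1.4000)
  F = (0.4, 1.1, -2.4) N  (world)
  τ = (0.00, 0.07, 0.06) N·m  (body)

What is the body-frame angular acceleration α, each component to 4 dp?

precession coupling ω×(Iω) = (-0.0840, 0.0336, 0.0120)
α = I⁻¹(τ − ω×Iω) = (0.6000, 0.1820, 0.6000)

α = (0.6000, 0.1820, 0.6000)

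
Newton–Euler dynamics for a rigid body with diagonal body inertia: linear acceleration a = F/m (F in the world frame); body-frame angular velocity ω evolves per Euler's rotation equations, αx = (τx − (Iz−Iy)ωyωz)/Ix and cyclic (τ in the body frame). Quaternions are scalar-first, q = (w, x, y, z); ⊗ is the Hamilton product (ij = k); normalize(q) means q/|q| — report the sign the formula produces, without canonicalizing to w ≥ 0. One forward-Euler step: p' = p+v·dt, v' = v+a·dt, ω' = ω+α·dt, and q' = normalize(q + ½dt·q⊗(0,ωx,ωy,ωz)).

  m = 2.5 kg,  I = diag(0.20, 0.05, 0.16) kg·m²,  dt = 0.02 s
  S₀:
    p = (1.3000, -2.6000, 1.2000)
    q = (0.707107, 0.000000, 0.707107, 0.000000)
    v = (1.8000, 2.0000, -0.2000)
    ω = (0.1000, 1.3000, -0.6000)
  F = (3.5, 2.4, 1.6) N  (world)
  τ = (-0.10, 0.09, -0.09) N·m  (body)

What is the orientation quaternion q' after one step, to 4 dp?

Hamilton product q⊗(0,ω) = (-0.9192391, -0.3535535, 0.9192391, -0.4949749)
q + ½dt·q⊗(0,ω), renormalized = (0.6978, -0.0035, 0.7162, -0.0049)

q' = (0.6978, -0.0035, 0.7162, -0.0049)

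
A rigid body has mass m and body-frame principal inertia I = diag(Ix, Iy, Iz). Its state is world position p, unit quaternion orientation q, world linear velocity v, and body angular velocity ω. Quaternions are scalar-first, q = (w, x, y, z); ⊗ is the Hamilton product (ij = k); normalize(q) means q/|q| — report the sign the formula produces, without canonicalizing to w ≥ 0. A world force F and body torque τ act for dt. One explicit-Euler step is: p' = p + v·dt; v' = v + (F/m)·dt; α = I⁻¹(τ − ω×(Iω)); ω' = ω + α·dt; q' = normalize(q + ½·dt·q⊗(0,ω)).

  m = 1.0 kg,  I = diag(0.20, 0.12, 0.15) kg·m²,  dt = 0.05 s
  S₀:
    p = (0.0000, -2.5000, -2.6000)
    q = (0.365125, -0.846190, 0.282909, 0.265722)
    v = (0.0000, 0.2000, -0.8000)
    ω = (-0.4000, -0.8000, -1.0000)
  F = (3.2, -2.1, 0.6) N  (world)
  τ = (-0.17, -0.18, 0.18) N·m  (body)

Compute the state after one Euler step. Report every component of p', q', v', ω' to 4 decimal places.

p' = (0.0000, -2.4900, -2.6400)
q' = (0.3688, -0.8511, 0.2517, 0.2762)
v' = (0.1600, 0.0950, -0.7700)
ω' = (-0.4485, -0.8833, -0.9315)

ω×(Iω) gyroscopic = (0.0240, 0.0200, -0.0256)
α = I⁻¹(τ − ω×Iω) = (-0.9700, -1.6667, 1.3707)
ω' = ω + α·dt = (-0.4485, -0.8833, -0.9315)
q⊗(0,ω) = (0.1535732, -0.2163814, -1.2445788, 0.4249906)
q' = normalize(q + ½dt·q⊗(0,ω)) = (0.3688, -0.8511, 0.2517, 0.2762)
linear accel F/m = (3.2000, -2.1000, 0.6000)
p + v·dt = (0.0000, -2.4900, -2.6400)
new velocity v' = (0.1600, 0.0950, -0.7700)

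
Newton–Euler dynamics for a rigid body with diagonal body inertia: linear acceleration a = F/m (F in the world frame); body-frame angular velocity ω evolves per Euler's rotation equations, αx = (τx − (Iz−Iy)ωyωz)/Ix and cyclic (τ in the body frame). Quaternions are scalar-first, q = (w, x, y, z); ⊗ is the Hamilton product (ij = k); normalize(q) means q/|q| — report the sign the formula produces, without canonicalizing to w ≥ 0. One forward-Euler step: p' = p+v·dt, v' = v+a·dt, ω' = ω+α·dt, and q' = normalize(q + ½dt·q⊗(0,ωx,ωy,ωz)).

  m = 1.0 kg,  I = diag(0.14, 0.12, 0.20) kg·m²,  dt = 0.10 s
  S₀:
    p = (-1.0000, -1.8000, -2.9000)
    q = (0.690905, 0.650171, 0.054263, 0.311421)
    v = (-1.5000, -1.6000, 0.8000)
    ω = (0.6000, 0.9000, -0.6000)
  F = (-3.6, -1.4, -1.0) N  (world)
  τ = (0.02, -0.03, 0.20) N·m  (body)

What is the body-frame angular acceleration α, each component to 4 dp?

α = (0.4514, -0.4300, 1.0540)

ω×(Iω) gyroscopic = (-0.0432, 0.0216, -0.0108)
α = I⁻¹(τ − ω×Iω) = (0.4514, -0.4300, 1.0540)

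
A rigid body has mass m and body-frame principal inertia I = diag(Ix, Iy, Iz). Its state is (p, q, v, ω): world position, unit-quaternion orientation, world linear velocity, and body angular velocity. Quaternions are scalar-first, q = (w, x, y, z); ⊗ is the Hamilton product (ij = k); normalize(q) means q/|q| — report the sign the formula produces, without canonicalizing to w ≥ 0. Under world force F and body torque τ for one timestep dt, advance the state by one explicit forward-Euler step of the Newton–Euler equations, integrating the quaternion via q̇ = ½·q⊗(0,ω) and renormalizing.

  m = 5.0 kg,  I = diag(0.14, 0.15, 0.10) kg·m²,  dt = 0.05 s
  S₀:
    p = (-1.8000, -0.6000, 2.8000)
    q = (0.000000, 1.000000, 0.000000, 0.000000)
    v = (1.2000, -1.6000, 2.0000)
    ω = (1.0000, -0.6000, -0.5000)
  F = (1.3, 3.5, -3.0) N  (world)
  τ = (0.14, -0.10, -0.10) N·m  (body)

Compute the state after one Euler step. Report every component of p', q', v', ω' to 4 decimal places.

ω×(Iω) gyroscopic = (-0.0150, -0.0200, -0.0060)
α = I⁻¹(τ − ω×Iω) = (1.1071, -0.5333, -0.9400)
ω + α·dt = (1.0554, -0.6267, -0.5470)
2q̇ = q⊗(0,ω) = (-1.0000000, 0.0000000, 0.5000000, -0.6000000)
q + ½dt·q⊗(0,ω), renormalized = (-0.0250, 0.9995, 0.0125, -0.0150)
p + v·dt = (-1.7400, -0.6800, 2.9000)
new velocity v' = (1.2130, -1.5650, 1.9700)

p' = (-1.7400, -0.6800, 2.9000)
q' = (-0.0250, 0.9995, 0.0125, -0.0150)
v' = (1.2130, -1.5650, 1.9700)
ω' = (1.0554, -0.6267, -0.5470)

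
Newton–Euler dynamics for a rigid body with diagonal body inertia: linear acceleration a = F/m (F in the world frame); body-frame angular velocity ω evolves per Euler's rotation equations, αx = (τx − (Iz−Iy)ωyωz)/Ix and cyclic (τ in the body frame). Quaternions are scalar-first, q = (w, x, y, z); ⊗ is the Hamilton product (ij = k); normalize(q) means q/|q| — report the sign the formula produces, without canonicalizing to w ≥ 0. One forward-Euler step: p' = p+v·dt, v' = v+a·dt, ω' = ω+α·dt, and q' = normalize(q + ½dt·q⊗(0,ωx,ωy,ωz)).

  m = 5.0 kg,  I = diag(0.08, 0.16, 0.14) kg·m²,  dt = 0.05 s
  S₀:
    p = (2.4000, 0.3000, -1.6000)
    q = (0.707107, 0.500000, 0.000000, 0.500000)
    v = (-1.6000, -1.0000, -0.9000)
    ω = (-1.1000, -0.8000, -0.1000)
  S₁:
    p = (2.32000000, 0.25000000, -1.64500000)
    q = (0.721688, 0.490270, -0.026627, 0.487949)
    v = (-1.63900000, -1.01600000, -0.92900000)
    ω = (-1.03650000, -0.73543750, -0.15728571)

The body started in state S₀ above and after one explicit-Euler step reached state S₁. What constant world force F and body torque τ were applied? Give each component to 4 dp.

Δv = v₁−v₀ = (-0.03900000, -0.01600000, -0.02900000)
F = m·Δv/dt = (-3.9000, -1.6000, -2.9000)
rate change Δω = (0.06350000, 0.06456250, -0.05728571)
applied torque τ = (0.1000, 0.2000, -0.0900)

F = (-3.9000, -1.6000, -2.9000)
τ = (0.1000, 0.2000, -0.0900)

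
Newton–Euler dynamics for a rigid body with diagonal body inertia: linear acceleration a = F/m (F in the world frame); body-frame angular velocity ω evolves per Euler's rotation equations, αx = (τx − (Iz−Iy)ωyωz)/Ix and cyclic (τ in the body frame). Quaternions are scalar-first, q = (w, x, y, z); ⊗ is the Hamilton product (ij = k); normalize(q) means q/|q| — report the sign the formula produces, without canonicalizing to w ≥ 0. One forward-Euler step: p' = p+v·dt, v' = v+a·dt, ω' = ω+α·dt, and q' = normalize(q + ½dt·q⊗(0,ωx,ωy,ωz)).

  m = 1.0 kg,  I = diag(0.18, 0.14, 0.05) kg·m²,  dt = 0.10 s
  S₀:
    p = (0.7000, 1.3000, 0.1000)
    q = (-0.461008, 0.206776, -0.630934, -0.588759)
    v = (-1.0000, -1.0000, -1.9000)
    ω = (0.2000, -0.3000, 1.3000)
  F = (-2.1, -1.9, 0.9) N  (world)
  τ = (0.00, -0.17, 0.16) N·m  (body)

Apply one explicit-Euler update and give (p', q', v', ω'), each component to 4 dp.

p + v·dt = (0.6000, 1.2000, -0.0900)
v' = v + a·dt = (-1.2100, -1.1900, -1.8100)
gyro term ω×Iω = (0.0351, 0.0338, 0.0024)
(τ − ω×Iω)/I = (-0.1950, -1.4557, 3.1520)
new body rate ω' = (0.1805, -0.4456, 1.6152)
q⊗(0,ω) = (0.5347513, -1.0890435, -0.2482582, -0.5351564)
q + ½dt·q⊗(0,ω), renormalized = (-0.4333, 0.1520, -0.6419, -0.6141)

p' = (0.6000, 1.2000, -0.0900)
q' = (-0.4333, 0.1520, -0.6419, -0.6141)
v' = (-1.2100, -1.1900, -1.8100)
ω' = (0.1805, -0.4456, 1.6152)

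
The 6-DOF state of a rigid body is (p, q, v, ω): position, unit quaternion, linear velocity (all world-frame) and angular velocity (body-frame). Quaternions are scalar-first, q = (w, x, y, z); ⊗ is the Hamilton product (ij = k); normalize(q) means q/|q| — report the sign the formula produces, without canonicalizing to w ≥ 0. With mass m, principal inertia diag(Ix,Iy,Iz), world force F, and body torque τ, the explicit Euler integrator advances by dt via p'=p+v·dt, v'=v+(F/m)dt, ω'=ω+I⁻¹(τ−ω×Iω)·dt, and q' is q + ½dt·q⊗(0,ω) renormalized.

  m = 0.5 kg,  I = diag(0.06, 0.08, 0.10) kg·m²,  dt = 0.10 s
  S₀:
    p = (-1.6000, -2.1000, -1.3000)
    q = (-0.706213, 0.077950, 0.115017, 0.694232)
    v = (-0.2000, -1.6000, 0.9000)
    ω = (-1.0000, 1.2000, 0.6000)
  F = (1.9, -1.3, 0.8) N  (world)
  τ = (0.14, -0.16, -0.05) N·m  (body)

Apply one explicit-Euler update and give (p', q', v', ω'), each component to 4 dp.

p' = (-1.6200, -2.2600, -1.2100)
q' = (-0.7275, 0.0748, 0.0355, 0.6811)
v' = (0.1800, -1.8600, 1.0600)
ω' = (-0.7907, 0.9700, 0.5740)

angular accel α = (2.0933, -2.3000, -0.2600)
ω + α·dt = (-0.7907, 0.9700, 0.5740)
2q̇ = q⊗(0,ω) = (-0.4766096, -0.0578552, -1.5884576, -0.2151708)
q' = normalize(q + ½dt·q⊗(0,ω)) = (-0.7275, 0.0748, 0.0355, 0.6811)
p + v·dt = (-1.6200, -2.2600, -1.2100)
new velocity v' = (0.1800, -1.8600, 1.0600)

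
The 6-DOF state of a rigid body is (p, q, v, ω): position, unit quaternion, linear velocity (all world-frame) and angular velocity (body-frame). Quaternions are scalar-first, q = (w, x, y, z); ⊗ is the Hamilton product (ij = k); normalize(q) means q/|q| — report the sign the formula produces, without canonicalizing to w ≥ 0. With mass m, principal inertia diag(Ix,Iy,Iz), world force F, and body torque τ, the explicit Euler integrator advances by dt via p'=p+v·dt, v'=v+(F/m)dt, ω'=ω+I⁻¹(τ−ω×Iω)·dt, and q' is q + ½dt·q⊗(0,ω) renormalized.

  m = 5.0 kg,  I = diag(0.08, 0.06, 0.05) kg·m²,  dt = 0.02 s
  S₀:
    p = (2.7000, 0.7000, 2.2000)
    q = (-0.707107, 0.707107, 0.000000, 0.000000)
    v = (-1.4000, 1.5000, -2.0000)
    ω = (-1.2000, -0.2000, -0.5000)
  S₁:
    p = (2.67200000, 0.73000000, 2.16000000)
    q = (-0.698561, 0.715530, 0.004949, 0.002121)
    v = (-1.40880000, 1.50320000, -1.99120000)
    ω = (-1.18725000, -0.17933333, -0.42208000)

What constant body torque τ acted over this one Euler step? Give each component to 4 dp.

τ = (0.0500, 0.0800, 0.1900)

rate change Δω = (0.01275000, 0.02066667, 0.07792000)
gyro term ω₀×Iω₀ = (-0.0010, 0.0180, -0.0048)
τ = I·(Δω/dt) + ω₀×(Iω₀) = (0.0500, 0.0800, 0.1900)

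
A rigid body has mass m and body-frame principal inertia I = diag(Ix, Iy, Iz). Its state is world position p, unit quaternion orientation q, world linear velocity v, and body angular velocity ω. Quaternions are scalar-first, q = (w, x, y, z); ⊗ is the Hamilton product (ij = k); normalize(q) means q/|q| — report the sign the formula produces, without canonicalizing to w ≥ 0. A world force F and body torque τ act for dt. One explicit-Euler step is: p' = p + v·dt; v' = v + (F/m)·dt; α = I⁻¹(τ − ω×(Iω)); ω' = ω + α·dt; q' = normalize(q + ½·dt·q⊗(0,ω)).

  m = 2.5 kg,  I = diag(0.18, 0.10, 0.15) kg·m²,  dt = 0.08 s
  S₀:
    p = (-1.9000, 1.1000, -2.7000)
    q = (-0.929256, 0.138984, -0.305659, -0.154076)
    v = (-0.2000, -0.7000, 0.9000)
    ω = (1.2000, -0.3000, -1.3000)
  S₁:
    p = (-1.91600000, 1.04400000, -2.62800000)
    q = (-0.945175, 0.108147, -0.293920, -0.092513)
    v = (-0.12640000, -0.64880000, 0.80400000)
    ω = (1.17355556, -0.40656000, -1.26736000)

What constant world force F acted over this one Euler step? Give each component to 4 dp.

v₁ − v₀ = (0.07360000, 0.05120000, -0.09600000)
m·(v₁−v₀)/dt = (2.3000, 1.6000, -3.0000)

F = (2.3000, 1.6000, -3.0000)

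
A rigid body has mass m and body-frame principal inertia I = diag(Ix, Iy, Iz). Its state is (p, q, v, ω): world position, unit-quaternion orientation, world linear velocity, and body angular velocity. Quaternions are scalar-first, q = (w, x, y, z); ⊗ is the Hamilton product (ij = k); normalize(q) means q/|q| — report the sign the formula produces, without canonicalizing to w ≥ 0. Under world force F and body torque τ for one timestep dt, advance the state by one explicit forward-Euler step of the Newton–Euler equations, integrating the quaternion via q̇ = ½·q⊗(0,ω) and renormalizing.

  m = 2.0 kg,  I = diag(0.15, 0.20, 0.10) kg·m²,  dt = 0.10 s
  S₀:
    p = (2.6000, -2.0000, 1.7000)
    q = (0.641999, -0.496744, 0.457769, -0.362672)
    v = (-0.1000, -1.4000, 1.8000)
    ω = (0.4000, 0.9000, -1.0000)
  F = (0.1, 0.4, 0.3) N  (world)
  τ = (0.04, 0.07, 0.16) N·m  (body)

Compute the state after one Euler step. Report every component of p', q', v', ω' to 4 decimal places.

p' = (2.5900, -2.1400, 1.8800)
q' = (0.6117, -0.4893, 0.4535, -0.4252)
v' = (-0.0950, -1.3800, 1.8150)
ω' = (0.3667, 0.9450, -0.8580)

linear accel F/m = (0.0500, 0.2000, 0.1500)
new position p' = (2.5900, -2.1400, 1.8800)
new velocity v' = (-0.0950, -1.3800, 1.8150)
gyro term ω×Iω = (0.0900, -0.0200, 0.0180)
α = I⁻¹(τ − ω×Iω) = (-0.3333, 0.4500, 1.4200)
ω' = ω + α·dt = (0.3667, 0.9450, -0.8580)
q⊗(0,ω) = (-0.5759665, 0.1254354, -0.0640137, -1.2721762)
q + ½dt·q⊗(0,ω), renormalized = (0.6117, -0.4893, 0.4535, -0.4252)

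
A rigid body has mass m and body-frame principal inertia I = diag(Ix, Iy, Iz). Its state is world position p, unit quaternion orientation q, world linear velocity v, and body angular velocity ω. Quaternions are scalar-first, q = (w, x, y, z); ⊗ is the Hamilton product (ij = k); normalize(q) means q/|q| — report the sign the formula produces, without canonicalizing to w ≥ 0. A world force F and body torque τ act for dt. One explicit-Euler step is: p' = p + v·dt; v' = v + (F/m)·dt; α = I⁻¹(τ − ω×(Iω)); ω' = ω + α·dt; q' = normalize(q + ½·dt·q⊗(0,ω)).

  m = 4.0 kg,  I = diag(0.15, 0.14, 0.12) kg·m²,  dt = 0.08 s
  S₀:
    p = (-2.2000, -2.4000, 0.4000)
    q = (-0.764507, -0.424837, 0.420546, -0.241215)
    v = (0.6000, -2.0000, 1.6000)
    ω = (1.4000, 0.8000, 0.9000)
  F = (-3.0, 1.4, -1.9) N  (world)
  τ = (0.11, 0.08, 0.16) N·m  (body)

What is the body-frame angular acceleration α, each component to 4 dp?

α = (0.8293, 0.3014, 1.4267)

ω×(Iω) gyroscopic = (-0.0144, 0.0378, -0.0112)
angular accel α = (0.8293, 0.3014, 1.4267)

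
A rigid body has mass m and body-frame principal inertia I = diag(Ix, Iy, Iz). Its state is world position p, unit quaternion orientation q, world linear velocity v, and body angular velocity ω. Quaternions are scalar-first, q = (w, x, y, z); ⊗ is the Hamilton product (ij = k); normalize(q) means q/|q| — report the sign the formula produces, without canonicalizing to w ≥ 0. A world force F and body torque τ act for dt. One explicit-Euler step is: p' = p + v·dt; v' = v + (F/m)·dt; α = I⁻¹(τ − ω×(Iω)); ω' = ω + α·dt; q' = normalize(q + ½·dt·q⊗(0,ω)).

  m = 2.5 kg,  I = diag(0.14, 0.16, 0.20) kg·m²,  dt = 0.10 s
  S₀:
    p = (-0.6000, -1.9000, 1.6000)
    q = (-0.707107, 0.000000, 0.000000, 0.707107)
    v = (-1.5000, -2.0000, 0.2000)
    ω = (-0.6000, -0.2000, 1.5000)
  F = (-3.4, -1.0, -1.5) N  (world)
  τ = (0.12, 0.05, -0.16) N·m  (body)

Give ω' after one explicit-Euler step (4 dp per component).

gyro term ω×Iω = (-0.0120, 0.0540, 0.0024)
angular accel α = (0.9429, -0.0250, -0.8120)
ω' = ω + α·dt = (-0.5057, -0.2025, 1.4188)

ω' = (-0.5057, -0.2025, 1.4188)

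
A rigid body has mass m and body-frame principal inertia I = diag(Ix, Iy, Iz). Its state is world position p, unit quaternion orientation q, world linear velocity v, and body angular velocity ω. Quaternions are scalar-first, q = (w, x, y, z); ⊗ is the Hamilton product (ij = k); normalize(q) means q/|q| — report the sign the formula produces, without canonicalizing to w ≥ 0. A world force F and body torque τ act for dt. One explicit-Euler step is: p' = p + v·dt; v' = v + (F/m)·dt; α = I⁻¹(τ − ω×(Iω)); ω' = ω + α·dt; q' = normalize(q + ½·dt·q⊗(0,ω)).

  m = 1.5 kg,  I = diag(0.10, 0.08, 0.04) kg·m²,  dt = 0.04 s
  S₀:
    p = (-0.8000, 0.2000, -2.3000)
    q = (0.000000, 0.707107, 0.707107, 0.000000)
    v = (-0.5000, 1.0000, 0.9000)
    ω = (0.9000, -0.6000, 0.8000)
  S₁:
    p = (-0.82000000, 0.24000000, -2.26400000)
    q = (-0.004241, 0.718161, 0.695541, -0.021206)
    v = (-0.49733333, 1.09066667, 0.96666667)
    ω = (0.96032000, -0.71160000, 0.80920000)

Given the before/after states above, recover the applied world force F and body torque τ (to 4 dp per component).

velocity change Δv = (0.00266667, 0.09066667, 0.06666667)
m·(v₁−v₀)/dt = (0.1000, 3.4000, 2.5000)
rate change Δω = (0.06032000, -0.11160000, 0.00920000)
τ = I·(Δω/dt) + ω₀×(Iω₀) = (0.1700, -0.1800, 0.0200)

F = (0.1000, 3.4000, 2.5000)
τ = (0.1700, -0.1800, 0.0200)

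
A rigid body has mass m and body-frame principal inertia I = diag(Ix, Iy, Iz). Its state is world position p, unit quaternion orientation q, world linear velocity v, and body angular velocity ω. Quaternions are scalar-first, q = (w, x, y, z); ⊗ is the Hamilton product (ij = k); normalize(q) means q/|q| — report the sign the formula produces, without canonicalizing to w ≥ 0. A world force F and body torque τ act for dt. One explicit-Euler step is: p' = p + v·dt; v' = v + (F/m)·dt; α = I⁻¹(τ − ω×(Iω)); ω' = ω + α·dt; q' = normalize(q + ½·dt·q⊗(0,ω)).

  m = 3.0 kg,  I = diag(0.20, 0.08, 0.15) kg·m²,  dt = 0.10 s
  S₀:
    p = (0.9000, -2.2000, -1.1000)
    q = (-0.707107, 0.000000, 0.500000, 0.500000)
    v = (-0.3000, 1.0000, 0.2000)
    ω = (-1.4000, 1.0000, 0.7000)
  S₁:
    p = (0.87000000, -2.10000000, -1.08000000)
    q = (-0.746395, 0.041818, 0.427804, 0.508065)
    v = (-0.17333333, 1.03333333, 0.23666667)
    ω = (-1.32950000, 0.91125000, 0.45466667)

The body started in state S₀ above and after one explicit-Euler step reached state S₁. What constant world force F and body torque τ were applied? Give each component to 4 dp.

F = (3.8000, 1.0000, 1.1000)
τ = (0.1900, -0.1200, -0.2000)

rate change Δω = (0.07050000, -0.08875000, -0.24533333)
gyro term ω₀×Iω₀ = (0.0490, -0.0490, 0.1680)
I·α + gyro = (0.1900, -0.1200, -0.2000)
v₁ − v₀ = (0.12666667, 0.03333333, 0.03666667)
F = m·Δv/dt = (3.8000, 1.0000, 1.1000)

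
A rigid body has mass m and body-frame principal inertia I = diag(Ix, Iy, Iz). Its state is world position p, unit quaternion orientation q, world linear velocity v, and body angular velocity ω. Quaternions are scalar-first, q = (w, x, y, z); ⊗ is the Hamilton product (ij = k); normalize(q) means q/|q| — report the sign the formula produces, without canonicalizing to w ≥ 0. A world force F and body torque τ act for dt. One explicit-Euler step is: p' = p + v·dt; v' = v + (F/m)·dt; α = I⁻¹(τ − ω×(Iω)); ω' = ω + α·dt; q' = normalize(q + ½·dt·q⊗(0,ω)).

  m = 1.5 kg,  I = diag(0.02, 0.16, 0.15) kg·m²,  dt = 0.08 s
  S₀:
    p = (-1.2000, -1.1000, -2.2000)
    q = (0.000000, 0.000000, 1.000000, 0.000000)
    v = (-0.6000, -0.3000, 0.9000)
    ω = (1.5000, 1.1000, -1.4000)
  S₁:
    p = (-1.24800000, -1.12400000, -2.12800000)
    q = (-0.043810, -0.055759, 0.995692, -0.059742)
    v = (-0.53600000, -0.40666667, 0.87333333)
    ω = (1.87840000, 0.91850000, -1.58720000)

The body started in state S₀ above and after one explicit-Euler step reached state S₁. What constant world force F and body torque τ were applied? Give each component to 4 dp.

Δv = v₁−v₀ = (0.06400000, -0.10666667, -0.02666667)
F = m·Δv/dt = (1.2000, -2.0000, -0.5000)
Δω = ω₁−ω₀ = (0.37840000, -0.18150000, -0.18720000)
gyro term ω₀×Iω₀ = (0.0154, 0.2730, 0.2310)
I·α + gyro = (0.1100, -0.0900, -0.1200)

F = (1.2000, -2.0000, -0.5000)
τ = (0.1100, -0.0900, -0.1200)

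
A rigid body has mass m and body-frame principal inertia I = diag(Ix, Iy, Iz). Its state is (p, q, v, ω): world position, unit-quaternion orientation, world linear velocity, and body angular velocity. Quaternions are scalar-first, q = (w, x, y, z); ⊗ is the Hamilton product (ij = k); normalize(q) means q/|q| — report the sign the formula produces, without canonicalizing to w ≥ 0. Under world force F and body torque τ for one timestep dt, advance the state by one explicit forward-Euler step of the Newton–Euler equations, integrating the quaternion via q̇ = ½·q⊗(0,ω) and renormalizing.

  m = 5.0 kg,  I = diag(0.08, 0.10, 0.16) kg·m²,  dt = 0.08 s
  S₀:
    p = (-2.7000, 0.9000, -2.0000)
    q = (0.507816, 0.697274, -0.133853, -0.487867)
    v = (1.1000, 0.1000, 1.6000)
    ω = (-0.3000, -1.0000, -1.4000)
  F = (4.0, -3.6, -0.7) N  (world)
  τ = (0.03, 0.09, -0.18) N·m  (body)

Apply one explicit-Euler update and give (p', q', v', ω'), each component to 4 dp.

p' = (-2.6120, 0.9080, -1.8720)
q' = (0.4823, 0.6775, -0.1090, -0.5445)
v' = (1.1640, 0.0424, 1.5888)
ω' = (-0.3540, -0.9011, -1.4930)

ω×(Iω) gyroscopic = (0.0840, -0.0336, 0.0060)
angular accel α = (-0.6750, 1.2360, -1.1625)
ω' = ω + α·dt = (-0.3540, -0.9011, -1.4930)
Hamilton product q⊗(0,ω) = (-0.6076846, -0.4528176, 0.6147277, -1.4483723)
q' = normalize(q + ½dt·q⊗(0,ω)) = (0.4823, 0.6775, -0.1090, -0.5445)
a = (0.8000, -0.7200, -0.1400)
p + v·dt = (-2.6120, 0.9080, -1.8720)
v' = v + a·dt = (1.1640, 0.0424, 1.5888)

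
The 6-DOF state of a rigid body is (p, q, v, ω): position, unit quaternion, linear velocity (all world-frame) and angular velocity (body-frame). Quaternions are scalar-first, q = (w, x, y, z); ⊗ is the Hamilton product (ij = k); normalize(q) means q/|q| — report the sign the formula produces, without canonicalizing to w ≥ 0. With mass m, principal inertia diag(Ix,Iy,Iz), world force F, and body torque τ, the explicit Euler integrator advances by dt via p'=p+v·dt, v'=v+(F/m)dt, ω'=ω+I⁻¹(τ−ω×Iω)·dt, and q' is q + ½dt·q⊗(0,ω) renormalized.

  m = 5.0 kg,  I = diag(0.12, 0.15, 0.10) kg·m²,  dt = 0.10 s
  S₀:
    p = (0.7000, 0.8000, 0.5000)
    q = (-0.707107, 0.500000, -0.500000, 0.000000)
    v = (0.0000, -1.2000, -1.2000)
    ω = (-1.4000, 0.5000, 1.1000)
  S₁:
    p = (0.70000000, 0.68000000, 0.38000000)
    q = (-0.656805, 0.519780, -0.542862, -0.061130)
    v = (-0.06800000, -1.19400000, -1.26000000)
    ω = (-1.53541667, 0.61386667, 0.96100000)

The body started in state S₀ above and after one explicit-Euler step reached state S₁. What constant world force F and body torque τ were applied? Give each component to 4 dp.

velocity change Δv = (-0.06800000, 0.00600000, -0.06000000)
m·(v₁−v₀)/dt = (-3.4000, 0.3000, -3.0000)
Δω = ω₁−ω₀ = (-0.13541667, 0.11386667, -0.13900000)
τ = I·(Δω/dt) + ω₀×(Iω₀) = (-0.1900, 0.1400, -0.1600)

F = (-3.4000, 0.3000, -3.0000)
τ = (-0.1900, 0.1400, -0.1600)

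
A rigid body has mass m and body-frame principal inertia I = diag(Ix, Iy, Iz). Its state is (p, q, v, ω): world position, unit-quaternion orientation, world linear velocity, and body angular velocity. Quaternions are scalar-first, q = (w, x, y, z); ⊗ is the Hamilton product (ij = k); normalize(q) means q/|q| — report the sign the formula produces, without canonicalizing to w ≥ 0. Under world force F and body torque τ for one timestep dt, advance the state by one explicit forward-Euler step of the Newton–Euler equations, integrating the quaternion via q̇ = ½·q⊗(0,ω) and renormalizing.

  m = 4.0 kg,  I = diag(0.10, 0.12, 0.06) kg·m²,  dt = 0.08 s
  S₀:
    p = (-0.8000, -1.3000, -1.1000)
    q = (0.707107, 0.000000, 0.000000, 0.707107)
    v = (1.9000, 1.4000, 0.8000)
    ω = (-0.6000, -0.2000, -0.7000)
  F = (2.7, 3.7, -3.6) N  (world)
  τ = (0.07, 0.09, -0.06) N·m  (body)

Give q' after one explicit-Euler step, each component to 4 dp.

q⊗(0,ω) = (0.4949749, -0.2828428, -0.5656856, -0.4949749)
q + ½dt·q⊗(0,ω), renormalized = (0.7264, -0.0113, -0.0226, 0.6868)

q' = (0.7264, -0.0113, -0.0226, 0.6868)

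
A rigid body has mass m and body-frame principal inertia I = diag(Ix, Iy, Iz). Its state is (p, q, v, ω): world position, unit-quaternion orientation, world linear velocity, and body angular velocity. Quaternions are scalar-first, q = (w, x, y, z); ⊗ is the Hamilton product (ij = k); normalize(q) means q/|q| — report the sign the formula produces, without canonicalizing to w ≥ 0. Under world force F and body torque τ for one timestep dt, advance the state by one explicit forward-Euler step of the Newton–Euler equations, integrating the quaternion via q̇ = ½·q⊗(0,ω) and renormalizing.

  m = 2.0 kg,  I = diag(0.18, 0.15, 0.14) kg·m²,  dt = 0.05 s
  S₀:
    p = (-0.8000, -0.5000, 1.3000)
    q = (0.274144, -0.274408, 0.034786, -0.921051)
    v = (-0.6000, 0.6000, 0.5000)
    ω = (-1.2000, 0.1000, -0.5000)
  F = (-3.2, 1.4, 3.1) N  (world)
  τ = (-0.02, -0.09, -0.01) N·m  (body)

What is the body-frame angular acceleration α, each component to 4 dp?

α = (-0.1139, -0.7600, -0.0971)

gyro term ω×Iω = (0.0005, 0.0240, 0.0036)
angular accel α = (-0.1139, -0.7600, -0.0971)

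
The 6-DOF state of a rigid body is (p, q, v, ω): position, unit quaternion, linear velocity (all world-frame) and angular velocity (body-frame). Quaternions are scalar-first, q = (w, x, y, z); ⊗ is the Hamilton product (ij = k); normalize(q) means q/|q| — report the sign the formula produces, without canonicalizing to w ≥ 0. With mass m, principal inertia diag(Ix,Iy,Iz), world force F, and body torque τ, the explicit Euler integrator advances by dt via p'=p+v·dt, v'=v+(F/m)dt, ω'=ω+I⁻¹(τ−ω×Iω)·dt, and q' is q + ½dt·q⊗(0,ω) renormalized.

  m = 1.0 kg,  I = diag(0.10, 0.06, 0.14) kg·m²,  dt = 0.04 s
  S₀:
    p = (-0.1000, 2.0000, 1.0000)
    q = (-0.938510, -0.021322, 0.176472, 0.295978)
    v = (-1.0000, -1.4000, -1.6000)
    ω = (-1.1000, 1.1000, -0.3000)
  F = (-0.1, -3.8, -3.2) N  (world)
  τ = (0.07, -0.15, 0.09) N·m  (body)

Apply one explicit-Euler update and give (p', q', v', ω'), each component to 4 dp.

gyro term ω×Iω = (-0.0264, -0.0132, 0.0484)
(τ − ω×Iω)/I = (0.9640, -2.2800, 0.2971)
ω + α·dt = (-1.0614, 1.0088, -0.2881)
Hamilton product q⊗(0,ω) = (-0.1287800, 0.6538436, -1.3643334, 0.4522180)
updated quaternion q' = (-0.9406, -0.0082, 0.1491, 0.3049)
linear accel F/m = (-0.1000, -3.8000, -3.2000)
p' = p + v·dt = (-0.1400, 1.9440, 0.9360)
new velocity v' = (-1.0040, -1.5520, -1.7280)

p' = (-0.1400, 1.9440, 0.9360)
q' = (-0.9406, -0.0082, 0.1491, 0.3049)
v' = (-1.0040, -1.5520, -1.7280)
ω' = (-1.0614, 1.0088, -0.2881)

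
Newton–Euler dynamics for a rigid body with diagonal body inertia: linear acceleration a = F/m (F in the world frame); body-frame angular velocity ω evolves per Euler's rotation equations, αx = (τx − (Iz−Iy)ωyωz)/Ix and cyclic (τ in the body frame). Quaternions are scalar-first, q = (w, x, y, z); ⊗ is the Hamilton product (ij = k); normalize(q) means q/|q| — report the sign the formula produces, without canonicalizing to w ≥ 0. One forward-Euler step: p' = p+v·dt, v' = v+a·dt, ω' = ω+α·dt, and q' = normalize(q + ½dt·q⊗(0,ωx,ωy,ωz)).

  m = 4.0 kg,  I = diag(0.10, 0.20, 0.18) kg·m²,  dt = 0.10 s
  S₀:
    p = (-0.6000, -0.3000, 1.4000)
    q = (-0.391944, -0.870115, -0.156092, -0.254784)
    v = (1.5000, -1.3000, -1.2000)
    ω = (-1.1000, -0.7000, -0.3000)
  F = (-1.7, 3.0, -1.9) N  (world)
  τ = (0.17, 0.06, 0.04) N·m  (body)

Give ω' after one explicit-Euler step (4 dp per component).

precession coupling ω×(Iω) = (-0.0042, -0.0264, 0.0770)
(τ − ω×Iω)/I = (1.7420, 0.4320, -0.2056)
new body rate ω' = (-0.9258, -0.6568, -0.3206)

ω' = (-0.9258, -0.6568, -0.3206)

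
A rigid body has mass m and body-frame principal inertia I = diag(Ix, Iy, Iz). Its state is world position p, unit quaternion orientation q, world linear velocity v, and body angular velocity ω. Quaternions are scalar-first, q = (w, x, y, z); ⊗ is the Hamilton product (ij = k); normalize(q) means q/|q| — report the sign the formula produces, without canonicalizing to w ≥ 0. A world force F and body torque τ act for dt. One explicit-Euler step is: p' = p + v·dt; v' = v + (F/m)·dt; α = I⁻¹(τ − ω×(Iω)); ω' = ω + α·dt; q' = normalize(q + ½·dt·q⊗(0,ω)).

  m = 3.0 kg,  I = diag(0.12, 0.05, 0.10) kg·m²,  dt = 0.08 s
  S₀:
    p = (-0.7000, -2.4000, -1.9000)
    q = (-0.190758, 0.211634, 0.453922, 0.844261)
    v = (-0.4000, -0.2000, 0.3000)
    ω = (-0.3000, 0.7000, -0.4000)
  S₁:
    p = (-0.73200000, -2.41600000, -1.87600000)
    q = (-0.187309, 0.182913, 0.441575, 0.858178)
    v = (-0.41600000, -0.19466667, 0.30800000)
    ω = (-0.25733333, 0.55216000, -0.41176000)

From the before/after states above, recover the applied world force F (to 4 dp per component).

F = (-0.6000, 0.2000, 0.3000)

Δv = v₁−v₀ = (-0.01600000, 0.00533333, 0.00800000)
F = m·Δv/dt = (-0.6000, 0.2000, 0.3000)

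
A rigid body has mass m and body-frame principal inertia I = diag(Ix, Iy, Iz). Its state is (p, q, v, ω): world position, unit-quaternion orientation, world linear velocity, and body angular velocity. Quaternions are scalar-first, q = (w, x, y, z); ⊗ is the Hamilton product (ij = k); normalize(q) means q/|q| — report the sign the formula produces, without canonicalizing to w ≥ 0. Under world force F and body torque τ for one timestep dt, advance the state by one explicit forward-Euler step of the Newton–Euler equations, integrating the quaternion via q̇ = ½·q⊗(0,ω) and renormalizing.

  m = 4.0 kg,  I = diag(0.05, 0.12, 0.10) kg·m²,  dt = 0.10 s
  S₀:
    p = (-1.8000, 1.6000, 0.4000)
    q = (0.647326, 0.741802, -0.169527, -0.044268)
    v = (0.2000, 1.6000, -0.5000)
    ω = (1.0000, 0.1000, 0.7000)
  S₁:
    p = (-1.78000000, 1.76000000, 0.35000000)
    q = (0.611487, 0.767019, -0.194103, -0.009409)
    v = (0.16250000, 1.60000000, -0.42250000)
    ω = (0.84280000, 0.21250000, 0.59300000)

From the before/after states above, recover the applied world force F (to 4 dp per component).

Δv = v₁−v₀ = (-0.03750000, 0.00000000, 0.07750000)
applied force F = (-1.5000, 0.0000, 3.1000)

F = (-1.5000, 0.0000, 3.1000)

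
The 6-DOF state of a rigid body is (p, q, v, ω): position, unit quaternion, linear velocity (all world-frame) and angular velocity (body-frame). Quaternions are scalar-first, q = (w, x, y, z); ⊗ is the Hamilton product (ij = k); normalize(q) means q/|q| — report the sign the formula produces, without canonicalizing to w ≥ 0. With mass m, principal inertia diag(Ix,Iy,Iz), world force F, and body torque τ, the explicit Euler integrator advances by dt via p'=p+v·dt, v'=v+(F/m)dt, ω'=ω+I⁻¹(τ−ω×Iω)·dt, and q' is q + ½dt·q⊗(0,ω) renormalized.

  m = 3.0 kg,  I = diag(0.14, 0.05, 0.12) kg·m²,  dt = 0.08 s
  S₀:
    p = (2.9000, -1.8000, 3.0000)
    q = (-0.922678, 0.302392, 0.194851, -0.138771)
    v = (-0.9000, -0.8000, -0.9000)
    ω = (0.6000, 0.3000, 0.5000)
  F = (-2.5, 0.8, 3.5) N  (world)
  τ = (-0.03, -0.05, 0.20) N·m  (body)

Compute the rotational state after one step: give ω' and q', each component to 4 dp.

ω' = (0.5769, 0.2104, 0.6441)
q' = (-0.9290, 0.2857, 0.1743, -0.1582)

precession coupling ω×(Iω) = (0.0105, 0.0060, -0.0162)
α = I⁻¹(τ − ω×Iω) = (-0.2893, -1.1200, 1.8017)
ω' = ω + α·dt = (0.5769, 0.2104, 0.6441)
2q̇ = q⊗(0,ω) = (-0.1705050, -0.4145500, -0.5112620, -0.4875320)
updated quaternion q' = (-0.9290, 0.2857, 0.1743, -0.1582)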